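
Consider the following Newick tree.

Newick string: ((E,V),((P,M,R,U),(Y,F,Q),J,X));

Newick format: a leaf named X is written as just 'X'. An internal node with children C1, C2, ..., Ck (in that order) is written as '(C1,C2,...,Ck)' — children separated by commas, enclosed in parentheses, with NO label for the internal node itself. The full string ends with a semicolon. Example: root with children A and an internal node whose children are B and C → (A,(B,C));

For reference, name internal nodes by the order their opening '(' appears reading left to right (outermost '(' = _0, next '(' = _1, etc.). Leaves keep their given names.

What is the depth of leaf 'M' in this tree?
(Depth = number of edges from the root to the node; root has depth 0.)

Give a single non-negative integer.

Newick: ((E,V),((P,M,R,U),(Y,F,Q),J,X));
Naming internals by '(' encounter order: outermost '(' = _0, next = _1, ...
Query node: M
Path from root: _0 -> _2 -> _3 -> M
Depth of M: 3 (number of edges from root)

Answer: 3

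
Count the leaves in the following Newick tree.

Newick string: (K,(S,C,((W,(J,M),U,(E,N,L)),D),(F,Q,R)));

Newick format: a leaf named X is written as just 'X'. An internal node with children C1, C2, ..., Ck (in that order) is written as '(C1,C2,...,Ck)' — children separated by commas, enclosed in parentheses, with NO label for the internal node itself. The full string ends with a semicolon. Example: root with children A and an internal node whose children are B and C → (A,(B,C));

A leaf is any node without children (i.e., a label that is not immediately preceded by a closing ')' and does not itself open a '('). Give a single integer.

Answer: 14

Derivation:
Newick: (K,(S,C,((W,(J,M),U,(E,N,L)),D),(F,Q,R)));
Scan left-to-right; a leaf is any maximal label run not followed by '(':
  pos 1: leaf 'K' → count = 1
  pos 4: leaf 'S' → count = 2
  pos 6: leaf 'C' → count = 3
  pos 10: leaf 'W' → count = 4
  pos 13: leaf 'J' → count = 5
  pos 15: leaf 'M' → count = 6
  pos 18: leaf 'U' → count = 7
  pos 21: leaf 'E' → count = 8
  pos 23: leaf 'N' → count = 9
  pos 25: leaf 'L' → count = 10
  pos 29: leaf 'D' → count = 11
  pos 33: leaf 'F' → count = 12
  pos 35: leaf 'Q' → count = 13
  pos 37: leaf 'R' → count = 14
Total leaves: 14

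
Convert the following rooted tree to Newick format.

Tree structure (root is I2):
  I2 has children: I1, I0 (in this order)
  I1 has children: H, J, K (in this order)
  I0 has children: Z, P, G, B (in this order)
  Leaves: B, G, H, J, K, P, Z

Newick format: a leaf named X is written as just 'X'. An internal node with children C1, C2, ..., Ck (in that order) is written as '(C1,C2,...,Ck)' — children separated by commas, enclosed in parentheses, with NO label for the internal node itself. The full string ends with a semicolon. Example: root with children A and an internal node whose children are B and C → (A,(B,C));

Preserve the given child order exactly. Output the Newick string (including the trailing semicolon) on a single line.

Answer: ((H,J,K),(Z,P,G,B));

Derivation:
internal I2 with children ['I1', 'I0']
  internal I1 with children ['H', 'J', 'K']
    leaf 'H' → 'H'
    leaf 'J' → 'J'
    leaf 'K' → 'K'
  → '(H,J,K)'
  internal I0 with children ['Z', 'P', 'G', 'B']
    leaf 'Z' → 'Z'
    leaf 'P' → 'P'
    leaf 'G' → 'G'
    leaf 'B' → 'B'
  → '(Z,P,G,B)'
→ '((H,J,K),(Z,P,G,B))'
Final: ((H,J,K),(Z,P,G,B));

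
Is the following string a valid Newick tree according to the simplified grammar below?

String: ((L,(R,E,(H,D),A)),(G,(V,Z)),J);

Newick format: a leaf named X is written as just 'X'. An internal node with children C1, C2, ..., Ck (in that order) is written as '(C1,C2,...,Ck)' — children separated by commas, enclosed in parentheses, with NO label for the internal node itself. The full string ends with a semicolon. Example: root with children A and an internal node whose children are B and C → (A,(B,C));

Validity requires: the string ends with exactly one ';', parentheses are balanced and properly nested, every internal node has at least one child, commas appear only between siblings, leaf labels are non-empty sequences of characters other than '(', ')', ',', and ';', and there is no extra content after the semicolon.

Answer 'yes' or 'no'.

Answer: yes

Derivation:
Input: ((L,(R,E,(H,D),A)),(G,(V,Z)),J);
Paren balance: 6 '(' vs 6 ')' OK
Ends with single ';': True
Full parse: OK
Valid: True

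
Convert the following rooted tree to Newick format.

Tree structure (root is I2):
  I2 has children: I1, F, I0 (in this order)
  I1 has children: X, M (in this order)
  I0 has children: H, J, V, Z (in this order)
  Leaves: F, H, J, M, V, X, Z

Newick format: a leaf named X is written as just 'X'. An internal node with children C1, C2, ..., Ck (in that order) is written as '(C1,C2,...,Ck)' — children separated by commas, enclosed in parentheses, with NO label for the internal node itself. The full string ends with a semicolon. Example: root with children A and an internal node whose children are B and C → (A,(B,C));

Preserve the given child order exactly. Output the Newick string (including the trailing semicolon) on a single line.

Answer: ((X,M),F,(H,J,V,Z));

Derivation:
internal I2 with children ['I1', 'F', 'I0']
  internal I1 with children ['X', 'M']
    leaf 'X' → 'X'
    leaf 'M' → 'M'
  → '(X,M)'
  leaf 'F' → 'F'
  internal I0 with children ['H', 'J', 'V', 'Z']
    leaf 'H' → 'H'
    leaf 'J' → 'J'
    leaf 'V' → 'V'
    leaf 'Z' → 'Z'
  → '(H,J,V,Z)'
→ '((X,M),F,(H,J,V,Z))'
Final: ((X,M),F,(H,J,V,Z));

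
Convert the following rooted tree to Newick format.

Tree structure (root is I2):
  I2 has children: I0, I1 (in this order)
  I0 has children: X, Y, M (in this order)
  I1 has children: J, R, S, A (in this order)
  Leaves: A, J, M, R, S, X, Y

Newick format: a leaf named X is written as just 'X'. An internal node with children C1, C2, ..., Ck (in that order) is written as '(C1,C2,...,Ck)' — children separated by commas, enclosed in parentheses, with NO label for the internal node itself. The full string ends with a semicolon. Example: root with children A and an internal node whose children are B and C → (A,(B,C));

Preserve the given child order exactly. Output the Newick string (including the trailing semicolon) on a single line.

Answer: ((X,Y,M),(J,R,S,A));

Derivation:
internal I2 with children ['I0', 'I1']
  internal I0 with children ['X', 'Y', 'M']
    leaf 'X' → 'X'
    leaf 'Y' → 'Y'
    leaf 'M' → 'M'
  → '(X,Y,M)'
  internal I1 with children ['J', 'R', 'S', 'A']
    leaf 'J' → 'J'
    leaf 'R' → 'R'
    leaf 'S' → 'S'
    leaf 'A' → 'A'
  → '(J,R,S,A)'
→ '((X,Y,M),(J,R,S,A))'
Final: ((X,Y,M),(J,R,S,A));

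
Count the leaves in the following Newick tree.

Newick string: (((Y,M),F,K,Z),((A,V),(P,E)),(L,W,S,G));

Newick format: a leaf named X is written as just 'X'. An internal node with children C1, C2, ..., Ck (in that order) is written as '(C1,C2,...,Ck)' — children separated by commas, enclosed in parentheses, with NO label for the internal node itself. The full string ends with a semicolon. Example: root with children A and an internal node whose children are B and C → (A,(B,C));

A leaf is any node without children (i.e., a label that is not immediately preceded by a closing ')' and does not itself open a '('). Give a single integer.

Answer: 13

Derivation:
Newick: (((Y,M),F,K,Z),((A,V),(P,E)),(L,W,S,G));
Scan left-to-right; a leaf is any maximal label run not followed by '(':
  pos 3: leaf 'Y' → count = 1
  pos 5: leaf 'M' → count = 2
  pos 8: leaf 'F' → count = 3
  pos 10: leaf 'K' → count = 4
  pos 12: leaf 'Z' → count = 5
  pos 17: leaf 'A' → count = 6
  pos 19: leaf 'V' → count = 7
  pos 23: leaf 'P' → count = 8
  pos 25: leaf 'E' → count = 9
  pos 30: leaf 'L' → count = 10
  pos 32: leaf 'W' → count = 11
  pos 34: leaf 'S' → count = 12
  pos 36: leaf 'G' → count = 13
Total leaves: 13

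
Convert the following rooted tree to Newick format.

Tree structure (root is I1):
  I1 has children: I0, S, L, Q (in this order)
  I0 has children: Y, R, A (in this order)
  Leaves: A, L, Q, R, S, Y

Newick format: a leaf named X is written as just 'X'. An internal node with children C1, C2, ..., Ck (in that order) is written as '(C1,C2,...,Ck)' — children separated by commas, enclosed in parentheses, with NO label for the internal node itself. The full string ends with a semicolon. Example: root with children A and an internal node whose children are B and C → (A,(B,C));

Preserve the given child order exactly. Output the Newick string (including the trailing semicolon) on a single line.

internal I1 with children ['I0', 'S', 'L', 'Q']
  internal I0 with children ['Y', 'R', 'A']
    leaf 'Y' → 'Y'
    leaf 'R' → 'R'
    leaf 'A' → 'A'
  → '(Y,R,A)'
  leaf 'S' → 'S'
  leaf 'L' → 'L'
  leaf 'Q' → 'Q'
→ '((Y,R,A),S,L,Q)'
Final: ((Y,R,A),S,L,Q);

Answer: ((Y,R,A),S,L,Q);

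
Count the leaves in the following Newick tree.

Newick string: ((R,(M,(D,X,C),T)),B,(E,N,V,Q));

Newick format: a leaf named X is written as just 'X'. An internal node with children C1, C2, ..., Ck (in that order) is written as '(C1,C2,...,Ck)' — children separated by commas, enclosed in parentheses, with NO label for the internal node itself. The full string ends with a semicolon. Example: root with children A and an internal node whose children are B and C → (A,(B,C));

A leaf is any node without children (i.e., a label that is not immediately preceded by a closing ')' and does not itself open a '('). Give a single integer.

Answer: 11

Derivation:
Newick: ((R,(M,(D,X,C),T)),B,(E,N,V,Q));
Scan left-to-right; a leaf is any maximal label run not followed by '(':
  pos 2: leaf 'R' → count = 1
  pos 5: leaf 'M' → count = 2
  pos 8: leaf 'D' → count = 3
  pos 10: leaf 'X' → count = 4
  pos 12: leaf 'C' → count = 5
  pos 15: leaf 'T' → count = 6
  pos 19: leaf 'B' → count = 7
  pos 22: leaf 'E' → count = 8
  pos 24: leaf 'N' → count = 9
  pos 26: leaf 'V' → count = 10
  pos 28: leaf 'Q' → count = 11
Total leaves: 11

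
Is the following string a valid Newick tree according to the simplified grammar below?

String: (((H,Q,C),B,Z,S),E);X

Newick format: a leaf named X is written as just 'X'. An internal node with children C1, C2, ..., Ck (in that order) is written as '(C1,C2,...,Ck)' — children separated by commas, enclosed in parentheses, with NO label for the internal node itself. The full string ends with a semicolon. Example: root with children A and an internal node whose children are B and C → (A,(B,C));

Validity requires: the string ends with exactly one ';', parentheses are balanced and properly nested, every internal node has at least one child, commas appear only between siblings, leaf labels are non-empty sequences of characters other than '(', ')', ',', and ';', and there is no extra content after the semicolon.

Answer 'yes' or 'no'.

Answer: no

Derivation:
Input: (((H,Q,C),B,Z,S),E);X
Paren balance: 3 '(' vs 3 ')' OK
Ends with single ';': False
Full parse: FAILS (must end with ;)
Valid: False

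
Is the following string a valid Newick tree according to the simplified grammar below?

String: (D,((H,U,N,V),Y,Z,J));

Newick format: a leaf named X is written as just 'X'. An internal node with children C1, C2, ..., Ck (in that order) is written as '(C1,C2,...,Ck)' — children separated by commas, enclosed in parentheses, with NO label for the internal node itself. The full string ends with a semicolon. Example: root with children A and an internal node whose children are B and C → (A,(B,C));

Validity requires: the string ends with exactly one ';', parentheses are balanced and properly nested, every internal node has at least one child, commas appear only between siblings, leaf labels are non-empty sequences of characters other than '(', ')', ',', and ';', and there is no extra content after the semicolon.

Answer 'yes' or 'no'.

Input: (D,((H,U,N,V),Y,Z,J));
Paren balance: 3 '(' vs 3 ')' OK
Ends with single ';': True
Full parse: OK
Valid: True

Answer: yes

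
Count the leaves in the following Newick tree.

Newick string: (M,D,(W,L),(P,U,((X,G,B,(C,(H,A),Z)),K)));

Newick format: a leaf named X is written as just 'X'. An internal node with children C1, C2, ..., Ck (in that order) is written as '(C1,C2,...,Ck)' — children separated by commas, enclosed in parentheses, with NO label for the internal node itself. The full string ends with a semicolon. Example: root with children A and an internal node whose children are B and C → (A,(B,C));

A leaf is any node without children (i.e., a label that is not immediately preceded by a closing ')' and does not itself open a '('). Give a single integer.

Answer: 14

Derivation:
Newick: (M,D,(W,L),(P,U,((X,G,B,(C,(H,A),Z)),K)));
Scan left-to-right; a leaf is any maximal label run not followed by '(':
  pos 1: leaf 'M' → count = 1
  pos 3: leaf 'D' → count = 2
  pos 6: leaf 'W' → count = 3
  pos 8: leaf 'L' → count = 4
  pos 12: leaf 'P' → count = 5
  pos 14: leaf 'U' → count = 6
  pos 18: leaf 'X' → count = 7
  pos 20: leaf 'G' → count = 8
  pos 22: leaf 'B' → count = 9
  pos 25: leaf 'C' → count = 10
  pos 28: leaf 'H' → count = 11
  pos 30: leaf 'A' → count = 12
  pos 33: leaf 'Z' → count = 13
  pos 37: leaf 'K' → count = 14
Total leaves: 14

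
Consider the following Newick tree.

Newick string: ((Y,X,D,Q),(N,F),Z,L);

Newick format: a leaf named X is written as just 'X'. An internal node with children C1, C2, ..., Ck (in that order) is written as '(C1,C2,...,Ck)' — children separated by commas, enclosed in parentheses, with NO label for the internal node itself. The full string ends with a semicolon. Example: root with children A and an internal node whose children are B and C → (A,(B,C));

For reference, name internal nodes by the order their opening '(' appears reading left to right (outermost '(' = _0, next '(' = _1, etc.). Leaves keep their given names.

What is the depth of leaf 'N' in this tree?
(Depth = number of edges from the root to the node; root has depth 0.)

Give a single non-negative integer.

Newick: ((Y,X,D,Q),(N,F),Z,L);
Naming internals by '(' encounter order: outermost '(' = _0, next = _1, ...
Query node: N
Path from root: _0 -> _2 -> N
Depth of N: 2 (number of edges from root)

Answer: 2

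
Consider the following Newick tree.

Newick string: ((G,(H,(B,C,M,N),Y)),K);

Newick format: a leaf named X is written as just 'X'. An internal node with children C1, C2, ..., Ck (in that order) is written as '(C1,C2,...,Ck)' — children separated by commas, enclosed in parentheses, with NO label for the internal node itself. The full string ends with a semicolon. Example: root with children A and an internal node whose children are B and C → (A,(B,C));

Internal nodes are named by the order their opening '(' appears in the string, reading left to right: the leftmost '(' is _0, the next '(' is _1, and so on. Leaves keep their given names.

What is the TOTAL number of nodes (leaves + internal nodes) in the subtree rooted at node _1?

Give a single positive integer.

Newick: ((G,(H,(B,C,M,N),Y)),K);
Locate _1: it is the '(' at position 1 (the 2nd '(' reading left to right).
Query: subtree rooted at _1
_1: subtree_size = 1 + 9
  G: subtree_size = 1 + 0
  _2: subtree_size = 1 + 7
    H: subtree_size = 1 + 0
    _3: subtree_size = 1 + 4
      B: subtree_size = 1 + 0
      C: subtree_size = 1 + 0
      M: subtree_size = 1 + 0
      N: subtree_size = 1 + 0
    Y: subtree_size = 1 + 0
Total subtree size of _1: 10

Answer: 10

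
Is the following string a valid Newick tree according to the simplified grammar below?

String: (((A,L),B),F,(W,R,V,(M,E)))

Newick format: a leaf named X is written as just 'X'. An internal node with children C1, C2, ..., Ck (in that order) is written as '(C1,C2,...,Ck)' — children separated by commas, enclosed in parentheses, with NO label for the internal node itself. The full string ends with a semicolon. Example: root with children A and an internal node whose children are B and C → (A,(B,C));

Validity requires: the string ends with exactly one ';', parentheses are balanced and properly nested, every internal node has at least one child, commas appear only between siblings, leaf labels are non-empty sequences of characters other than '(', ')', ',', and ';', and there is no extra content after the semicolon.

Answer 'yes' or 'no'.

Input: (((A,L),B),F,(W,R,V,(M,E)))
Paren balance: 5 '(' vs 5 ')' OK
Ends with single ';': False
Full parse: FAILS (must end with ;)
Valid: False

Answer: no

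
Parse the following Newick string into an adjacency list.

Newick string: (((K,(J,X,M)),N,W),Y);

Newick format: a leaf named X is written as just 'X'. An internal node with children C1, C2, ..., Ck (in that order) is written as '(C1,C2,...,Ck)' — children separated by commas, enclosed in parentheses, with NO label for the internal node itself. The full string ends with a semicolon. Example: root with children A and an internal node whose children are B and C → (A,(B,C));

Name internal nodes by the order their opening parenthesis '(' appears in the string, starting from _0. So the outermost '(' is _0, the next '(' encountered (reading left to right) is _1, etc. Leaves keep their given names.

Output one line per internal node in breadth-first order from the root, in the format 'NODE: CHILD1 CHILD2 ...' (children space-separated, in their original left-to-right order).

Input: (((K,(J,X,M)),N,W),Y);
Scanning left-to-right, naming '(' by encounter order:
  pos 0: '(' -> open internal node _0 (depth 1)
  pos 1: '(' -> open internal node _1 (depth 2)
  pos 2: '(' -> open internal node _2 (depth 3)
  pos 5: '(' -> open internal node _3 (depth 4)
  pos 11: ')' -> close internal node _3 (now at depth 3)
  pos 12: ')' -> close internal node _2 (now at depth 2)
  pos 17: ')' -> close internal node _1 (now at depth 1)
  pos 20: ')' -> close internal node _0 (now at depth 0)
Total internal nodes: 4
BFS adjacency from root:
  _0: _1 Y
  _1: _2 N W
  _2: K _3
  _3: J X M

Answer: _0: _1 Y
_1: _2 N W
_2: K _3
_3: J X M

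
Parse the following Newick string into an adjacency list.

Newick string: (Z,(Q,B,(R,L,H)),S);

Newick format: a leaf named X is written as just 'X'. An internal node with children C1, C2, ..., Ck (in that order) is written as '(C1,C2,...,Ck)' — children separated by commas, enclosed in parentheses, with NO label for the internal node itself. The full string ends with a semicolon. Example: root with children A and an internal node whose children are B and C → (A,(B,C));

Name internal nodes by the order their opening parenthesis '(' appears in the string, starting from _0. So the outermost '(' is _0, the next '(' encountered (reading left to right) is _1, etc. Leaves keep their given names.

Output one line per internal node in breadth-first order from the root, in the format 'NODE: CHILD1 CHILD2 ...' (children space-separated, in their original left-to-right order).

Input: (Z,(Q,B,(R,L,H)),S);
Scanning left-to-right, naming '(' by encounter order:
  pos 0: '(' -> open internal node _0 (depth 1)
  pos 3: '(' -> open internal node _1 (depth 2)
  pos 8: '(' -> open internal node _2 (depth 3)
  pos 14: ')' -> close internal node _2 (now at depth 2)
  pos 15: ')' -> close internal node _1 (now at depth 1)
  pos 18: ')' -> close internal node _0 (now at depth 0)
Total internal nodes: 3
BFS adjacency from root:
  _0: Z _1 S
  _1: Q B _2
  _2: R L H

Answer: _0: Z _1 S
_1: Q B _2
_2: R L H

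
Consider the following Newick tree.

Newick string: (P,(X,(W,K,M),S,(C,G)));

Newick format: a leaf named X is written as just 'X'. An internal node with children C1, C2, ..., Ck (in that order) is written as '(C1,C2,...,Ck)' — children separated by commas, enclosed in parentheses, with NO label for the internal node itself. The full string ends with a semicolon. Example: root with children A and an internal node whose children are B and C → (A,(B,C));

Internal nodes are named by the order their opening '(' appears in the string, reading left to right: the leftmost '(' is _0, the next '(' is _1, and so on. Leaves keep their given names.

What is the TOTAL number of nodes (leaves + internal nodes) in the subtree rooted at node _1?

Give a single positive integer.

Answer: 10

Derivation:
Newick: (P,(X,(W,K,M),S,(C,G)));
Locate _1: it is the '(' at position 3 (the 2nd '(' reading left to right).
Query: subtree rooted at _1
_1: subtree_size = 1 + 9
  X: subtree_size = 1 + 0
  _2: subtree_size = 1 + 3
    W: subtree_size = 1 + 0
    K: subtree_size = 1 + 0
    M: subtree_size = 1 + 0
  S: subtree_size = 1 + 0
  _3: subtree_size = 1 + 2
    C: subtree_size = 1 + 0
    G: subtree_size = 1 + 0
Total subtree size of _1: 10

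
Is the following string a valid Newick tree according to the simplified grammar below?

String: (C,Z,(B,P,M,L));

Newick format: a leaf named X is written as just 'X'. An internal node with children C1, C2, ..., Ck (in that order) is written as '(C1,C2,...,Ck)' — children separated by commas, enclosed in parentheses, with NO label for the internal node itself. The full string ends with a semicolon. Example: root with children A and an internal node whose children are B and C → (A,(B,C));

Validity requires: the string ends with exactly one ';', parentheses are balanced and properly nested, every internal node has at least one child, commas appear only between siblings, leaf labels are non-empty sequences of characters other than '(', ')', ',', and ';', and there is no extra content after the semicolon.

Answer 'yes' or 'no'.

Answer: yes

Derivation:
Input: (C,Z,(B,P,M,L));
Paren balance: 2 '(' vs 2 ')' OK
Ends with single ';': True
Full parse: OK
Valid: True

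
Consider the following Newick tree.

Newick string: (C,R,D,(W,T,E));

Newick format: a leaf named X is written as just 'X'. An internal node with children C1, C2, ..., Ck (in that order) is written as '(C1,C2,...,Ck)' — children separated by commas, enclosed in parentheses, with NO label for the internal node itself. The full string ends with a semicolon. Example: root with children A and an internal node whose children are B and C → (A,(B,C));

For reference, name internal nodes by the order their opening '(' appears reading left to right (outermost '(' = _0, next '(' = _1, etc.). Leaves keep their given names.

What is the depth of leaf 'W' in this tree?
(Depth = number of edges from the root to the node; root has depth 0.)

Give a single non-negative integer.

Newick: (C,R,D,(W,T,E));
Naming internals by '(' encounter order: outermost '(' = _0, next = _1, ...
Query node: W
Path from root: _0 -> _1 -> W
Depth of W: 2 (number of edges from root)

Answer: 2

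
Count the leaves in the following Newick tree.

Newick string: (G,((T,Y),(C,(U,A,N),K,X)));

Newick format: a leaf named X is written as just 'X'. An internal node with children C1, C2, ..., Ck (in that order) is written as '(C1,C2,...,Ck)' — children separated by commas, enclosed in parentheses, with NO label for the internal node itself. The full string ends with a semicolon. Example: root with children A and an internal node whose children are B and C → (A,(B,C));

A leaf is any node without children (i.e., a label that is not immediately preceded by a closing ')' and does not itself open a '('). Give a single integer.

Answer: 9

Derivation:
Newick: (G,((T,Y),(C,(U,A,N),K,X)));
Scan left-to-right; a leaf is any maximal label run not followed by '(':
  pos 1: leaf 'G' → count = 1
  pos 5: leaf 'T' → count = 2
  pos 7: leaf 'Y' → count = 3
  pos 11: leaf 'C' → count = 4
  pos 14: leaf 'U' → count = 5
  pos 16: leaf 'A' → count = 6
  pos 18: leaf 'N' → count = 7
  pos 21: leaf 'K' → count = 8
  pos 23: leaf 'X' → count = 9
Total leaves: 9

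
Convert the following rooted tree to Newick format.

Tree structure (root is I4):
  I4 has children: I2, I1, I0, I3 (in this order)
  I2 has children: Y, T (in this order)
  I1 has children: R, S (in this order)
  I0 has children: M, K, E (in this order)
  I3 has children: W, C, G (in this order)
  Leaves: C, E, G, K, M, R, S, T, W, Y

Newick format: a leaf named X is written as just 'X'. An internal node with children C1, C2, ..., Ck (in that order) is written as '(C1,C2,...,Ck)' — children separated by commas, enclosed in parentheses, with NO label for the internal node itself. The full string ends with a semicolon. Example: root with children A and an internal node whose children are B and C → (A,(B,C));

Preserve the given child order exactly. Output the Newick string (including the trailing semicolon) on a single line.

Answer: ((Y,T),(R,S),(M,K,E),(W,C,G));

Derivation:
internal I4 with children ['I2', 'I1', 'I0', 'I3']
  internal I2 with children ['Y', 'T']
    leaf 'Y' → 'Y'
    leaf 'T' → 'T'
  → '(Y,T)'
  internal I1 with children ['R', 'S']
    leaf 'R' → 'R'
    leaf 'S' → 'S'
  → '(R,S)'
  internal I0 with children ['M', 'K', 'E']
    leaf 'M' → 'M'
    leaf 'K' → 'K'
    leaf 'E' → 'E'
  → '(M,K,E)'
  internal I3 with children ['W', 'C', 'G']
    leaf 'W' → 'W'
    leaf 'C' → 'C'
    leaf 'G' → 'G'
  → '(W,C,G)'
→ '((Y,T),(R,S),(M,K,E),(W,C,G))'
Final: ((Y,T),(R,S),(M,K,E),(W,C,G));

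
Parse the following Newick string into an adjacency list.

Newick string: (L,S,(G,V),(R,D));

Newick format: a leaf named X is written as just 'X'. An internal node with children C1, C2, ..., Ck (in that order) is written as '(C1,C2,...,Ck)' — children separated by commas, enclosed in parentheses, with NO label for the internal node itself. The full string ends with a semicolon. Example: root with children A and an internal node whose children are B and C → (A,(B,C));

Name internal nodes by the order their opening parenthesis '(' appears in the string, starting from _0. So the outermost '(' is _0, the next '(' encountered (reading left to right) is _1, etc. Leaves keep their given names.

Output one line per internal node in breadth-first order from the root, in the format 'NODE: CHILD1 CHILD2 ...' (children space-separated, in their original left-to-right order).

Answer: _0: L S _1 _2
_1: G V
_2: R D

Derivation:
Input: (L,S,(G,V),(R,D));
Scanning left-to-right, naming '(' by encounter order:
  pos 0: '(' -> open internal node _0 (depth 1)
  pos 5: '(' -> open internal node _1 (depth 2)
  pos 9: ')' -> close internal node _1 (now at depth 1)
  pos 11: '(' -> open internal node _2 (depth 2)
  pos 15: ')' -> close internal node _2 (now at depth 1)
  pos 16: ')' -> close internal node _0 (now at depth 0)
Total internal nodes: 3
BFS adjacency from root:
  _0: L S _1 _2
  _1: G V
  _2: R D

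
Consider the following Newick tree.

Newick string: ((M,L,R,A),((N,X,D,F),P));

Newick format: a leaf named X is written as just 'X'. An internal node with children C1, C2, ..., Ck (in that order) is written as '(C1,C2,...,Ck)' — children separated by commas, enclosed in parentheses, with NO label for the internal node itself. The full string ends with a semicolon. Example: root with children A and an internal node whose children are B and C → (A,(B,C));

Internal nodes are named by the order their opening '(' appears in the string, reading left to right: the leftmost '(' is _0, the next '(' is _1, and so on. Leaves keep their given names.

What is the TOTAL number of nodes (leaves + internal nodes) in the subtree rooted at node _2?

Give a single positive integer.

Newick: ((M,L,R,A),((N,X,D,F),P));
Locate _2: it is the '(' at position 11 (the 3rd '(' reading left to right).
Query: subtree rooted at _2
_2: subtree_size = 1 + 6
  _3: subtree_size = 1 + 4
    N: subtree_size = 1 + 0
    X: subtree_size = 1 + 0
    D: subtree_size = 1 + 0
    F: subtree_size = 1 + 0
  P: subtree_size = 1 + 0
Total subtree size of _2: 7

Answer: 7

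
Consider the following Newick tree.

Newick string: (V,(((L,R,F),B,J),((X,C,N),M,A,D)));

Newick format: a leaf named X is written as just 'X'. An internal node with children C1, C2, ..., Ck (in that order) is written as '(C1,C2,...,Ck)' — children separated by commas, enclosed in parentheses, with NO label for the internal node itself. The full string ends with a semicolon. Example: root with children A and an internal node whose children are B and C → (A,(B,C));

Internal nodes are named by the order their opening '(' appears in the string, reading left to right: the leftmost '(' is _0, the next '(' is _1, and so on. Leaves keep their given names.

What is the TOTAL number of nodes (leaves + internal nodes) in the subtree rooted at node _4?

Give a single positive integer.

Newick: (V,(((L,R,F),B,J),((X,C,N),M,A,D)));
Locate _4: it is the '(' at position 18 (the 5th '(' reading left to right).
Query: subtree rooted at _4
_4: subtree_size = 1 + 7
  _5: subtree_size = 1 + 3
    X: subtree_size = 1 + 0
    C: subtree_size = 1 + 0
    N: subtree_size = 1 + 0
  M: subtree_size = 1 + 0
  A: subtree_size = 1 + 0
  D: subtree_size = 1 + 0
Total subtree size of _4: 8

Answer: 8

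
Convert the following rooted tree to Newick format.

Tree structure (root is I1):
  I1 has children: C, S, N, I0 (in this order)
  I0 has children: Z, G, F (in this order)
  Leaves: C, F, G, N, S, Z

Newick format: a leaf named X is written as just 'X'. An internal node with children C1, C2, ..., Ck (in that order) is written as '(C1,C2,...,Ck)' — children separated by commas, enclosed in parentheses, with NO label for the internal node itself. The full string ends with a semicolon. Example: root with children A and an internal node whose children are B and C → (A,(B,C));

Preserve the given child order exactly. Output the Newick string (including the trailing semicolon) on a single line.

Answer: (C,S,N,(Z,G,F));

Derivation:
internal I1 with children ['C', 'S', 'N', 'I0']
  leaf 'C' → 'C'
  leaf 'S' → 'S'
  leaf 'N' → 'N'
  internal I0 with children ['Z', 'G', 'F']
    leaf 'Z' → 'Z'
    leaf 'G' → 'G'
    leaf 'F' → 'F'
  → '(Z,G,F)'
→ '(C,S,N,(Z,G,F))'
Final: (C,S,N,(Z,G,F));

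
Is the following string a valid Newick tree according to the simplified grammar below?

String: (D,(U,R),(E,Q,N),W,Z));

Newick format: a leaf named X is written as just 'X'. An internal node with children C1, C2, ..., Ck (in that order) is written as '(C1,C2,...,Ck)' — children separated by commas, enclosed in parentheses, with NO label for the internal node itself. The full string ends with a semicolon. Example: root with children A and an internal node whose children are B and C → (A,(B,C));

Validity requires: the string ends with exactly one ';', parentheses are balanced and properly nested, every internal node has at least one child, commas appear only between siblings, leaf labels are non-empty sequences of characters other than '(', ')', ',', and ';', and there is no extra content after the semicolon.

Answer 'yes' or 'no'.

Answer: no

Derivation:
Input: (D,(U,R),(E,Q,N),W,Z));
Paren balance: 3 '(' vs 4 ')' MISMATCH
Ends with single ';': True
Full parse: FAILS (extra content after tree at pos 21)
Valid: False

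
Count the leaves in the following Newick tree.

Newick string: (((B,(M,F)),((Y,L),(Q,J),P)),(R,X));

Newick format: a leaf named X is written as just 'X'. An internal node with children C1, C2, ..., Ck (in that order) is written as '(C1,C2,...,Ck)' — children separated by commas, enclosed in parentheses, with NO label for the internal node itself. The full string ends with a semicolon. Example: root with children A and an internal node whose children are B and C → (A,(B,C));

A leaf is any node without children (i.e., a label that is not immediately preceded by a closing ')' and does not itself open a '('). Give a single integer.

Newick: (((B,(M,F)),((Y,L),(Q,J),P)),(R,X));
Scan left-to-right; a leaf is any maximal label run not followed by '(':
  pos 3: leaf 'B' → count = 1
  pos 6: leaf 'M' → count = 2
  pos 8: leaf 'F' → count = 3
  pos 14: leaf 'Y' → count = 4
  pos 16: leaf 'L' → count = 5
  pos 20: leaf 'Q' → count = 6
  pos 22: leaf 'J' → count = 7
  pos 25: leaf 'P' → count = 8
  pos 30: leaf 'R' → count = 9
  pos 32: leaf 'X' → count = 10
Total leaves: 10

Answer: 10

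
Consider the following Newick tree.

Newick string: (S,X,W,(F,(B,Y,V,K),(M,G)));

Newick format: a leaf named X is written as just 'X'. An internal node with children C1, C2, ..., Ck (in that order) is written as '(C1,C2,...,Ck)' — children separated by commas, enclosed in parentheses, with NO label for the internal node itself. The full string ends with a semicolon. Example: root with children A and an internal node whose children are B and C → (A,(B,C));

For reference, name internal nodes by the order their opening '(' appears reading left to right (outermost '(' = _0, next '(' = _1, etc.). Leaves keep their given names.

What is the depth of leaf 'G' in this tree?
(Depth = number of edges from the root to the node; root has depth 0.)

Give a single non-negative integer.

Newick: (S,X,W,(F,(B,Y,V,K),(M,G)));
Naming internals by '(' encounter order: outermost '(' = _0, next = _1, ...
Query node: G
Path from root: _0 -> _1 -> _3 -> G
Depth of G: 3 (number of edges from root)

Answer: 3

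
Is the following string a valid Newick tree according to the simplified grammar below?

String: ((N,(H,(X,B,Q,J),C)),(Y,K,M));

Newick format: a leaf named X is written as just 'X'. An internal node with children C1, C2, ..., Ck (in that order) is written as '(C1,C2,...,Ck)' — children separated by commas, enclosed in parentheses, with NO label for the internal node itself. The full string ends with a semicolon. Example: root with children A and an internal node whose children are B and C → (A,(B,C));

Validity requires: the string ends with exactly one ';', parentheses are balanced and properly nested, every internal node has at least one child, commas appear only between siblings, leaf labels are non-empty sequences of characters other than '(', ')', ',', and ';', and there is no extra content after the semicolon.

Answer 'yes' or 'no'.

Answer: yes

Derivation:
Input: ((N,(H,(X,B,Q,J),C)),(Y,K,M));
Paren balance: 5 '(' vs 5 ')' OK
Ends with single ';': True
Full parse: OK
Valid: True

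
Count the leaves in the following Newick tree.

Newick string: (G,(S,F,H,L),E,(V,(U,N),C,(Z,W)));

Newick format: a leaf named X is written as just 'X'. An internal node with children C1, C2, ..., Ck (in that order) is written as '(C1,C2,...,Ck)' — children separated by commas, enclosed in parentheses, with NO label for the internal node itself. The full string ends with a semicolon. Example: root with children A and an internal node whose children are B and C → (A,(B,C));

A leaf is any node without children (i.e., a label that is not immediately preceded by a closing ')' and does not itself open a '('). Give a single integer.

Answer: 12

Derivation:
Newick: (G,(S,F,H,L),E,(V,(U,N),C,(Z,W)));
Scan left-to-right; a leaf is any maximal label run not followed by '(':
  pos 1: leaf 'G' → count = 1
  pos 4: leaf 'S' → count = 2
  pos 6: leaf 'F' → count = 3
  pos 8: leaf 'H' → count = 4
  pos 10: leaf 'L' → count = 5
  pos 13: leaf 'E' → count = 6
  pos 16: leaf 'V' → count = 7
  pos 19: leaf 'U' → count = 8
  pos 21: leaf 'N' → count = 9
  pos 24: leaf 'C' → count = 10
  pos 27: leaf 'Z' → count = 11
  pos 29: leaf 'W' → count = 12
Total leaves: 12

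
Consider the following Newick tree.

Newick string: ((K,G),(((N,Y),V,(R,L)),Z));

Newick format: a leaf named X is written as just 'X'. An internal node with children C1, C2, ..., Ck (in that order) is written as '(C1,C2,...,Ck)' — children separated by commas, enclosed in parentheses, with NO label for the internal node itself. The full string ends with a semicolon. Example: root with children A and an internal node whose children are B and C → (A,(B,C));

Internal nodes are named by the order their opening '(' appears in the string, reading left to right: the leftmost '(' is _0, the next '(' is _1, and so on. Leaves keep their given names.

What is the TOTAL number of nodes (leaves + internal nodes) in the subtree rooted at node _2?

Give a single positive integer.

Answer: 10

Derivation:
Newick: ((K,G),(((N,Y),V,(R,L)),Z));
Locate _2: it is the '(' at position 7 (the 3rd '(' reading left to right).
Query: subtree rooted at _2
_2: subtree_size = 1 + 9
  _3: subtree_size = 1 + 7
    _4: subtree_size = 1 + 2
      N: subtree_size = 1 + 0
      Y: subtree_size = 1 + 0
    V: subtree_size = 1 + 0
    _5: subtree_size = 1 + 2
      R: subtree_size = 1 + 0
      L: subtree_size = 1 + 0
  Z: subtree_size = 1 + 0
Total subtree size of _2: 10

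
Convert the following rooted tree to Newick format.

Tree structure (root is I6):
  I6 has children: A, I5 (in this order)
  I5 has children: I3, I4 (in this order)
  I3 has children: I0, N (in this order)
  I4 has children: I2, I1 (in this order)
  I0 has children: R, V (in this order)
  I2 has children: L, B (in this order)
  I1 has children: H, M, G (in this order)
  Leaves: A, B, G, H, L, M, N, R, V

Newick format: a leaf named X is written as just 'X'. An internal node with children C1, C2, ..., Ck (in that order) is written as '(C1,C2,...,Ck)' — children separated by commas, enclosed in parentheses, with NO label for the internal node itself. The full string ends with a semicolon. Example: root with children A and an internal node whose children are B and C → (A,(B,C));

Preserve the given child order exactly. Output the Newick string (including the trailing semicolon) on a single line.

internal I6 with children ['A', 'I5']
  leaf 'A' → 'A'
  internal I5 with children ['I3', 'I4']
    internal I3 with children ['I0', 'N']
      internal I0 with children ['R', 'V']
        leaf 'R' → 'R'
        leaf 'V' → 'V'
      → '(R,V)'
      leaf 'N' → 'N'
    → '((R,V),N)'
    internal I4 with children ['I2', 'I1']
      internal I2 with children ['L', 'B']
        leaf 'L' → 'L'
        leaf 'B' → 'B'
      → '(L,B)'
      internal I1 with children ['H', 'M', 'G']
        leaf 'H' → 'H'
        leaf 'M' → 'M'
        leaf 'G' → 'G'
      → '(H,M,G)'
    → '((L,B),(H,M,G))'
  → '(((R,V),N),((L,B),(H,M,G)))'
→ '(A,(((R,V),N),((L,B),(H,M,G))))'
Final: (A,(((R,V),N),((L,B),(H,M,G))));

Answer: (A,(((R,V),N),((L,B),(H,M,G))));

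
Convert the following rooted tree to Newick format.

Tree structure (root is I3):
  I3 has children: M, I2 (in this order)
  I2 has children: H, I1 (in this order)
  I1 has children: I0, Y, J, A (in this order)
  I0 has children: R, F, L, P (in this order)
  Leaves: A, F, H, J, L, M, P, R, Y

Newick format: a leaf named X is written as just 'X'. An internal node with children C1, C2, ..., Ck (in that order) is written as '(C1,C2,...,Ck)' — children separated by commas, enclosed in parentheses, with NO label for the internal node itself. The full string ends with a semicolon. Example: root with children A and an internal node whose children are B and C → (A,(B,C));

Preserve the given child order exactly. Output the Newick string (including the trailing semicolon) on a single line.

Answer: (M,(H,((R,F,L,P),Y,J,A)));

Derivation:
internal I3 with children ['M', 'I2']
  leaf 'M' → 'M'
  internal I2 with children ['H', 'I1']
    leaf 'H' → 'H'
    internal I1 with children ['I0', 'Y', 'J', 'A']
      internal I0 with children ['R', 'F', 'L', 'P']
        leaf 'R' → 'R'
        leaf 'F' → 'F'
        leaf 'L' → 'L'
        leaf 'P' → 'P'
      → '(R,F,L,P)'
      leaf 'Y' → 'Y'
      leaf 'J' → 'J'
      leaf 'A' → 'A'
    → '((R,F,L,P),Y,J,A)'
  → '(H,((R,F,L,P),Y,J,A))'
→ '(M,(H,((R,F,L,P),Y,J,A)))'
Final: (M,(H,((R,F,L,P),Y,J,A)));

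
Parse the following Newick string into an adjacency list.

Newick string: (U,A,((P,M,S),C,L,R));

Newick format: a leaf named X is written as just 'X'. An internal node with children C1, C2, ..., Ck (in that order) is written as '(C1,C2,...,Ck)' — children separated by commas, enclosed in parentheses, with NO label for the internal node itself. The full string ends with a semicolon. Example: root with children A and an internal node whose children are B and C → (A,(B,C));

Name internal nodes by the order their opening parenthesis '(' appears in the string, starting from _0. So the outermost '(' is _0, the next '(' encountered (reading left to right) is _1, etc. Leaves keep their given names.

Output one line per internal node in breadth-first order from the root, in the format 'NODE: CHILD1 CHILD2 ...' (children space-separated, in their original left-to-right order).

Answer: _0: U A _1
_1: _2 C L R
_2: P M S

Derivation:
Input: (U,A,((P,M,S),C,L,R));
Scanning left-to-right, naming '(' by encounter order:
  pos 0: '(' -> open internal node _0 (depth 1)
  pos 5: '(' -> open internal node _1 (depth 2)
  pos 6: '(' -> open internal node _2 (depth 3)
  pos 12: ')' -> close internal node _2 (now at depth 2)
  pos 19: ')' -> close internal node _1 (now at depth 1)
  pos 20: ')' -> close internal node _0 (now at depth 0)
Total internal nodes: 3
BFS adjacency from root:
  _0: U A _1
  _1: _2 C L R
  _2: P M S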